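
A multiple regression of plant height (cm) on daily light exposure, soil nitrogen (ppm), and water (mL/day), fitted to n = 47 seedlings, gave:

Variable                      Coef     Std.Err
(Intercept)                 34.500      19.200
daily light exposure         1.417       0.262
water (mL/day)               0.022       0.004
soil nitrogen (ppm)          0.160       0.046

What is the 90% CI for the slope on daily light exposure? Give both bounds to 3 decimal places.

(0.977, 1.857)

Read off: b = 1.417, SE = 0.262 for daily light exposure.
df = n − k − 1 = 47 − 3 − 1 = 43.
t* = t_{0.05, 43} = 1.681071.
Margin = t* × SE = 1.681071 × 0.262 = 0.44044.
CI: 1.417 ± 0.44044 → (0.977, 1.857).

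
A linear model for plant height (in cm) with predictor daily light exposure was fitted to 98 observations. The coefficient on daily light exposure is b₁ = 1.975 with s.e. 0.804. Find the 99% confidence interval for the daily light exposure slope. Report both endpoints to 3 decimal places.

(-0.138, 4.088)

df = n − 2 = 98 − 2 = 96.
t* = t_{0.005, 96} = 2.628016.
Margin = t* × SE = 2.628016 × 0.804 = 2.11292.
CI: 1.975 ± 2.11292 → (-0.138, 4.088).
With 99% confidence, each one-unit increase in daily light exposure is associated with a change of between -0.138 and 4.088 cm in plant height.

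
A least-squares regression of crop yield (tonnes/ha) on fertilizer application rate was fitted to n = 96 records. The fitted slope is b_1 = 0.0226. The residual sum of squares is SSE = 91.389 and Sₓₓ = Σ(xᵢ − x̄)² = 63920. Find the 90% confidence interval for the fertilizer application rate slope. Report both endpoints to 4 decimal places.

MSE = SSE/(n − 2) = 91.389/94 = 0.972223.
SE(b_1) = √(MSE/Sₓₓ) = √(0.972223/63920) = 0.0039.
df = n − 2 = 94.
t* = t_{0.05, 94} = 1.661226.
Margin = t* × SE = 1.661226 × 0.0039 = 0.006479.
CI: 0.0226 ± 0.006479 → (0.0161, 0.0291).
With 90% confidence, each one-unit increase in fertilizer application rate is associated with a change of between 0.0161 and 0.0291 tonnes/ha in crop yield.

(0.0161, 0.0291)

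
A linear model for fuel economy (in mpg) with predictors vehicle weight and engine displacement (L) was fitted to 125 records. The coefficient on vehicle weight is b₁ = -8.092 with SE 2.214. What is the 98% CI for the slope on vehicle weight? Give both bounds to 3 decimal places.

df = n − k − 1 = 125 − 2 − 1 = 122.
t* = t_{0.01, 122} = 2.357302.
Margin = t* × SE = 2.357302 × 2.214 = 5.21907.
CI: -8.092 ± 5.21907 → (-13.311, -2.873).
With 98% confidence, each one-unit increase in vehicle weight is associated with a change of between -13.311 and -2.873 mpg in fuel economy, holding the other predictors fixed.

(-13.311, -2.873)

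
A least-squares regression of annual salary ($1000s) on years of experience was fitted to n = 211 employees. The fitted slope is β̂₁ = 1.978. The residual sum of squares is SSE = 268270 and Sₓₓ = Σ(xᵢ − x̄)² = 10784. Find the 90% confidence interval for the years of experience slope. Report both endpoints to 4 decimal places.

MSE = SSE/(n − 2) = 268270/209 = 1283.59.
SE(β̂₁) = √(MSE/Sₓₓ) = √(1283.59/10784) = 0.345003.
df = n − 2 = 209.
t* = t_{0.05, 209} = 1.652177.
Margin = t* × SE = 1.652177 × 0.345003 = 0.570006.
CI: 1.978 ± 0.570006 → (1.4080, 2.5480).
With 90% confidence, each one-unit increase in years of experience is associated with a change of between 1.4080 and 2.5480 $1000s in annual salary.

(1.4080, 2.5480)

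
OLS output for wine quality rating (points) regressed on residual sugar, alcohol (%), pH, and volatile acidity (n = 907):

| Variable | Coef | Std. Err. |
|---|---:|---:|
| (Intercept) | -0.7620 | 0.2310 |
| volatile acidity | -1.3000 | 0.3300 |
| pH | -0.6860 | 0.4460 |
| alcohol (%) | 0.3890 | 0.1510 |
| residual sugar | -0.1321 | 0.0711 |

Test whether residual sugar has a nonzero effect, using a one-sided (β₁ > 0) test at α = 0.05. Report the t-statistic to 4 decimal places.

t = -1.8579

Read off: b = -0.1321, SE = 0.0711 for residual sugar.
H₀: β₁ = 0 vs H₁: β₁ > 0.
t = -0.1321 / 0.0711 = -1.8579.
df = n − k − 1 = 907 − 4 − 1 = 902.
One-sided p ≈ 0.9682, which is ≥ 0.05, so fail to reject H₀.
The data do not give significant evidence that the true slope on residual sugar is positive, holding the other predictors fixed.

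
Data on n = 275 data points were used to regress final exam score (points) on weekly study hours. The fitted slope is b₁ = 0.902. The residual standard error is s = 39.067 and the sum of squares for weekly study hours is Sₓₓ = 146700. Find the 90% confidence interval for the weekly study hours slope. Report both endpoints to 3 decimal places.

(0.734, 1.070)

SE(b₁) = s/√Sₓₓ = 39.067/√146700 = 0.101999.
df = n − 2 = 273.
t* = t_{0.05, 273} = 1.650454.
Margin = t* × SE = 1.650454 × 0.101999 = 0.16834.
CI: 0.902 ± 0.16834 → (0.734, 1.070).
With 90% confidence, each one-unit increase in weekly study hours is associated with a change of between 0.734 and 1.070 points in final exam score.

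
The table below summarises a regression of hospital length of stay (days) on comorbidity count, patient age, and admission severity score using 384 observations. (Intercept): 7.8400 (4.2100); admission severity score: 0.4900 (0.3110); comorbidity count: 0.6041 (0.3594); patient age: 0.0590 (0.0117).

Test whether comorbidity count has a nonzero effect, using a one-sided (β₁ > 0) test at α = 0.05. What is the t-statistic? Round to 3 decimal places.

Read off: b = 0.6041, SE = 0.3594 for comorbidity count.
H₀: β₁ = 0 vs H₁: β₁ > 0.
t = 0.6041 / 0.3594 = 1.681.
df = n − k − 1 = 384 − 3 − 1 = 380.
One-sided p ≈ 0.0468, which is < 0.05, so reject H₀.
There is evidence that the true slope on comorbidity count is positive, holding the other predictors fixed.

t = 1.681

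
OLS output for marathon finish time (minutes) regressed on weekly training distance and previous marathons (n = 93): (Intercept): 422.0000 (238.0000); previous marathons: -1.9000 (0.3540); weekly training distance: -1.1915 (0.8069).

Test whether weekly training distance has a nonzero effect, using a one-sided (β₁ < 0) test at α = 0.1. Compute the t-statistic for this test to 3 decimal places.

t = -1.477

Read off: b = -1.1915, SE = 0.8069 for weekly training distance.
H₀: β₁ = 0 vs H₁: β₁ < 0.
t = -1.1915 / 0.8069 = -1.477.
df = n − k − 1 = 93 − 2 − 1 = 90.
One-sided p ≈ 0.0716, which is < 0.1, so reject H₀.
There is evidence that the true slope on weekly training distance is negative, holding the other predictors fixed.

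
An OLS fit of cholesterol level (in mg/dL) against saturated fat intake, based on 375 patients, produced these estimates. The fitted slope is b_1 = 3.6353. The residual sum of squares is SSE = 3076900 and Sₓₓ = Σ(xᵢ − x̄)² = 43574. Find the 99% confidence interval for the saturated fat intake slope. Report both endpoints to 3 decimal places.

(2.509, 4.762)

MSE = SSE/(n − 2) = 3076900/373 = 8249.06.
SE(b_1) = √(MSE/Sₓₓ) = √(8249.06/43574) = 0.435099.
df = n − 2 = 373.
t* = t_{0.005, 373} = 2.589074.
Margin = t* × SE = 2.589074 × 0.435099 = 1.12650.
CI: 3.6353 ± 1.12650 → (2.509, 4.762).
With 99% confidence, each one-unit increase in saturated fat intake is associated with a change of between 2.509 and 4.762 mg/dL in cholesterol level.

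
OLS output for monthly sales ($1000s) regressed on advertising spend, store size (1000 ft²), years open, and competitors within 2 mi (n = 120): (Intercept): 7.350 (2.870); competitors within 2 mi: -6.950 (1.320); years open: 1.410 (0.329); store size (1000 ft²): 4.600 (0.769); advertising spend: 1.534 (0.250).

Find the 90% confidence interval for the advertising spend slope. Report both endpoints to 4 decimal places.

(1.1194, 1.9486)

Read off: b = 1.534, SE = 0.250 for advertising spend.
df = n − k − 1 = 120 − 4 − 1 = 115.
t* = t_{0.05, 115} = 1.658212.
Margin = t* × SE = 1.658212 × 0.250 = 0.414553.
CI: 1.534 ± 0.414553 → (1.1194, 1.9486).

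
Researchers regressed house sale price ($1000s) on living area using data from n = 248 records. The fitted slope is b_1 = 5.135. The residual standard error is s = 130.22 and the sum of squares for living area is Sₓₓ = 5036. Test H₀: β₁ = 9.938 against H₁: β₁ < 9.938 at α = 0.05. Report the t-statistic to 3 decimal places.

SE(b_1) = s/√Sₓₓ = 130.22/√5036 = 1.83499.
t = (5.135 − 9.938) / 1.83499 = -2.617.
df = n − 2 = 246.
One-sided p ≈ 0.0047, which is < 0.05, so reject H₀.
There is evidence that the true slope on living area is below 9.938 $1000s per unit.

t = -2.617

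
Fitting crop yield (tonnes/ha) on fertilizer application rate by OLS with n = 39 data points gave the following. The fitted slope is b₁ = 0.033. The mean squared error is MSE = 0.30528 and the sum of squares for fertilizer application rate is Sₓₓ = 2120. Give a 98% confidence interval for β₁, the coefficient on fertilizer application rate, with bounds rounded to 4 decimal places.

(0.0038, 0.0622)

SE(b₁) = √(MSE/Sₓₓ) = √(0.30528/2120) = 0.012.
df = n − 2 = 37.
t* = t_{0.01, 37} = 2.431447.
Margin = t* × SE = 2.431447 × 0.012 = 0.029177.
CI: 0.033 ± 0.029177 → (0.0038, 0.0622).
With 98% confidence, each one-unit increase in fertilizer application rate is associated with a change of between 0.0038 and 0.0622 tonnes/ha in crop yield.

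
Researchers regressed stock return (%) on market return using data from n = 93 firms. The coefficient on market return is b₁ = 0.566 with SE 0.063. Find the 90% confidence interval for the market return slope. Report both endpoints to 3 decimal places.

(0.461, 0.671)

df = n − 2 = 93 − 2 = 91.
t* = t_{0.05, 91} = 1.661771.
Margin = t* × SE = 1.661771 × 0.063 = 0.10469.
CI: 0.566 ± 0.10469 → (0.461, 0.671).
With 90% confidence, each one-unit increase in market return is associated with a change of between 0.461 and 0.671 % in stock return.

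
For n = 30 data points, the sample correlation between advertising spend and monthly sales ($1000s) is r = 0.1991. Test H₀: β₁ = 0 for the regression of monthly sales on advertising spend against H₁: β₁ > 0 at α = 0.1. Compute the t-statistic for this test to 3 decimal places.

t = r·√(n − 2)/√(1 − r²) = 0.1991·√28/√0.960359 = 1.075.
df = n − 2 = 28.
One-sided p ≈ 0.1458, which is ≥ 0.1, so fail to reject H₀.
The data do not give significant evidence of a linear association between advertising spend and monthly sales.

t = 1.075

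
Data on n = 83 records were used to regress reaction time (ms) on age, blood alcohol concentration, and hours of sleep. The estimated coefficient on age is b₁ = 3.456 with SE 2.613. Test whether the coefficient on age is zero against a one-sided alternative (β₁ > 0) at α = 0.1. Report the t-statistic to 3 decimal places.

t = 1.323

H₀: β₁ = 0 vs H₁: β₁ > 0.
t = (b₁ − β₁⁰)/SE = 3.456 / 2.613 = 1.323.
df = n − k − 1 = 83 − 3 − 1 = 79.
One-sided p ≈ 0.0949, which is < 0.1, so reject H₀.
There is evidence that the true slope on age is positive, holding the other predictors fixed.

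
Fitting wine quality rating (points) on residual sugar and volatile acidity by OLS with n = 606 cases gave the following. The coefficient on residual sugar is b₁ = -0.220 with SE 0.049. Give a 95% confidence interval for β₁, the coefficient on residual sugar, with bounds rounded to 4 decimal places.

df = n − k − 1 = 606 − 2 − 1 = 603.
t* = t_{0.025, 603} = 1.963906.
Margin = t* × SE = 1.963906 × 0.049 = 0.096231.
CI: -0.220 ± 0.096231 → (-0.3162, -0.1238).
With 95% confidence, each one-unit increase in residual sugar is associated with a change of between -0.3162 and -0.1238 points in wine quality rating, holding the other predictors fixed.

(-0.3162, -0.1238)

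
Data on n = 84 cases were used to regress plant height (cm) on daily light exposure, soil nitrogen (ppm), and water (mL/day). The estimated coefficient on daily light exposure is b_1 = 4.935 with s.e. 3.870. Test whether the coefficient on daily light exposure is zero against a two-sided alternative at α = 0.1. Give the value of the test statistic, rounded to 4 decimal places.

H₀: β₁ = 0 vs H₁: β₁ ≠ 0.
t = (b_1 − β₁⁰)/SE = 4.935 / 3.870 = 1.2752.
df = n − k − 1 = 84 − 3 − 1 = 80.
Two-sided p ≈ 0.2059, which is ≥ 0.1, so fail to reject H₀.
The data do not give significant evidence of an association between daily light exposure and plant height, after adjusting for the other predictors.

t = 1.2752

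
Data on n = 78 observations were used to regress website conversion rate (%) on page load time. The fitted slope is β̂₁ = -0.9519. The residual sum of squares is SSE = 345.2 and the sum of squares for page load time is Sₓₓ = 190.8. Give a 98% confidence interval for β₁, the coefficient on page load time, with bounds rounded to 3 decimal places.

(-1.319, -0.585)

MSE = SSE/(n − 2) = 345.2/76 = 4.54211.
SE(β̂₁) = √(MSE/Sₓₓ) = √(4.54211/190.8) = 0.154291.
df = n − 2 = 76.
t* = t_{0.01, 76} = 2.37642.
Margin = t* × SE = 2.37642 × 0.154291 = 0.36666.
CI: -0.9519 ± 0.36666 → (-1.319, -0.585).
With 98% confidence, each one-unit increase in page load time is associated with a change of between -1.319 and -0.585 % in website conversion rate.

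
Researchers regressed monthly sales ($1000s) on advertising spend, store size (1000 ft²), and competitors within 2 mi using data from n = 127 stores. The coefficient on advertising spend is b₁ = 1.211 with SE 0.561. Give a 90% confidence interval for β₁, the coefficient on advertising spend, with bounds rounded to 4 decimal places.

df = n − k − 1 = 127 − 3 − 1 = 123.
t* = t_{0.05, 123} = 1.657336.
Margin = t* × SE = 1.657336 × 0.561 = 0.929766.
CI: 1.211 ± 0.929766 → (0.2812, 2.1408).
With 90% confidence, each one-unit increase in advertising spend is associated with a change of between 0.2812 and 2.1408 $1000s in monthly sales, holding the other predictors fixed.

(0.2812, 2.1408)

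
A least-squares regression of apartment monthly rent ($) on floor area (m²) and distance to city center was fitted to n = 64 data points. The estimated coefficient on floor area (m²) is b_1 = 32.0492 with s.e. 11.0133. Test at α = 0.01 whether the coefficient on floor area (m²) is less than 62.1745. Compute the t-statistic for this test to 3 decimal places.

H₀: β₁ = 62.1745 vs H₁: β₁ < 62.1745.
t = (b_1 − β₁⁰)/SE = (32.0492 − 62.1745) / 11.0133 = -2.735.
df = n − k − 1 = 64 − 2 − 1 = 61.
One-sided p ≈ 0.0041, which is < 0.01, so reject H₀.
There is evidence that the true slope on floor area (m²) is below 62.1745 $ per unit, holding the other predictors fixed.

t = -2.735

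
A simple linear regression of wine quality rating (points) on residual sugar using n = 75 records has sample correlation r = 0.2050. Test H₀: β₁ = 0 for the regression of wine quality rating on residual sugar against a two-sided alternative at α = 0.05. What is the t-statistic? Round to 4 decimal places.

t = 1.7895

t = r·√(n − 2)/√(1 − r²) = 0.2050·√73/√0.957975 = 1.7895.
df = n − 2 = 73.
Two-sided p ≈ 0.0777, which is ≥ 0.05, so fail to reject H₀.
The data do not give significant evidence of a linear association between residual sugar and wine quality rating.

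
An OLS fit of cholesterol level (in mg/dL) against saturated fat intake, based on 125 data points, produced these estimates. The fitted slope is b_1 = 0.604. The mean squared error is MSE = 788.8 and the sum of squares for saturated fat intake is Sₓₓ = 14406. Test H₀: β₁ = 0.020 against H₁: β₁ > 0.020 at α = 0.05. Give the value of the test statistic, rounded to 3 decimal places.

t = 2.496

SE(b_1) = √(MSE/Sₓₓ) = √(788.8/14406) = 0.233998.
t = (0.604 − 0.020) / 0.233998 = 2.496.
df = n − 2 = 123.
One-sided p ≈ 0.0069, which is < 0.05, so reject H₀.
There is evidence that the true slope on saturated fat intake exceeds 0.020 mg/dL per unit.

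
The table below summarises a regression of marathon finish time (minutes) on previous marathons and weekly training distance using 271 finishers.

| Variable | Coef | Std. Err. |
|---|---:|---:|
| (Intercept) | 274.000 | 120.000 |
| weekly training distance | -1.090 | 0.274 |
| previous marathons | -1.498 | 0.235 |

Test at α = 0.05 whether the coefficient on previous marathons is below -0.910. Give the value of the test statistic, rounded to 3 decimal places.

Read off: b = -1.498, SE = 0.235 for previous marathons.
H₀: β₁ = -0.910 vs H₁: β₁ < -0.910.
t = (-1.498 − (-0.910)) / 0.235 = -2.502.
df = n − k − 1 = 271 − 2 − 1 = 268.
One-sided p ≈ 0.0065, which is < 0.05, so reject H₀.
There is evidence that the true slope on previous marathons is below -0.910 minutes per unit, holding the other predictors fixed.

t = -2.502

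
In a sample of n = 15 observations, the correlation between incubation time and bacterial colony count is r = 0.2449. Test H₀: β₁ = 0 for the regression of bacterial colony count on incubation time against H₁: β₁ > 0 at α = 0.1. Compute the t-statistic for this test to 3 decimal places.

t = 0.911

t = r·√(n − 2)/√(1 − r²) = 0.2449·√13/√0.940024 = 0.911.
df = n − 2 = 13.
One-sided p ≈ 0.1895, which is ≥ 0.1, so fail to reject H₀.
The data do not give significant evidence of a linear association between incubation time and bacterial colony count.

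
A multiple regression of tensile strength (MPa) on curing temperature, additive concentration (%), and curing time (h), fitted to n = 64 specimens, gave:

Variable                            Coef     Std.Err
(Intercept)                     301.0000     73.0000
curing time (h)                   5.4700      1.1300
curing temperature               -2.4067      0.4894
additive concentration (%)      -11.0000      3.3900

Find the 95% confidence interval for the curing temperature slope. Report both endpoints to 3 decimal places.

Read off: b = -2.4067, SE = 0.4894 for curing temperature.
df = n − k − 1 = 64 − 3 − 1 = 60.
t* = t_{0.025, 60} = 2.000298.
Margin = t* × SE = 2.000298 × 0.4894 = 0.97895.
CI: -2.4067 ± 0.97895 → (-3.386, -1.428).

(-3.386, -1.428)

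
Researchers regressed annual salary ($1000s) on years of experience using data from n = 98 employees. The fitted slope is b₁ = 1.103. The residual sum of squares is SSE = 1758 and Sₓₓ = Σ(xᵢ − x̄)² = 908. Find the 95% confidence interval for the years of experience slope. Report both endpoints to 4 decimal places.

MSE = SSE/(n − 2) = 1758/96 = 18.3125.
SE(b₁) = √(MSE/Sₓₓ) = √(18.3125/908) = 0.142014.
df = n − 2 = 96.
t* = t_{0.025, 96} = 1.984984.
Margin = t* × SE = 1.984984 × 0.142014 = 0.281895.
CI: 1.103 ± 0.281895 → (0.8211, 1.3849).
With 95% confidence, each one-unit increase in years of experience is associated with a change of between 0.8211 and 1.3849 $1000s in annual salary.

(0.8211, 1.3849)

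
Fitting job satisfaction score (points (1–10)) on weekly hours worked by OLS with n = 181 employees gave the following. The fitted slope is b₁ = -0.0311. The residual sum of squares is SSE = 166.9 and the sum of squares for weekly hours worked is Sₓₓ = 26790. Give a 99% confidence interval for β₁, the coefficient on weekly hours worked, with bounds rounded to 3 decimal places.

MSE = SSE/(n − 2) = 166.9/179 = 0.932402.
SE(b₁) = √(MSE/Sₓₓ) = √(0.932402/26790) = 0.0058995.
df = n − 2 = 179.
t* = t_{0.005, 179} = 2.603574.
Margin = t* × SE = 2.603574 × 0.0058995 = 0.01536.
CI: -0.0311 ± 0.01536 → (-0.046, -0.016).
With 99% confidence, each one-unit increase in weekly hours worked is associated with a change of between -0.046 and -0.016 points (1–10) in job satisfaction score.

(-0.046, -0.016)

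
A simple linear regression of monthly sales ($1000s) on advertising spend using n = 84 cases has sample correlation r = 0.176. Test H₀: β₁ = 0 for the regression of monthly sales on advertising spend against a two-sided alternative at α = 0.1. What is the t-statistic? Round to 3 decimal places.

t = r·√(n − 2)/√(1 − r²) = 0.176·√82/√0.969024 = 1.619.
df = n − 2 = 82.
Two-sided p ≈ 0.1093, which is ≥ 0.1, so fail to reject H₀.
The data do not give significant evidence of a linear association between advertising spend and monthly sales.

t = 1.619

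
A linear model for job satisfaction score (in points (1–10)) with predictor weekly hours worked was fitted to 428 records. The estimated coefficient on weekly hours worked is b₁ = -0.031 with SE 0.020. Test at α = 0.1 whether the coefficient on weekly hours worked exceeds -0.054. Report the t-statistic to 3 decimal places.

H₀: β₁ = -0.054 vs H₁: β₁ > -0.054.
t = (b₁ − β₁⁰)/SE = (-0.031 − (-0.054)) / 0.020 = 1.150.
df = n − 2 = 428 − 2 = 426.
One-sided p ≈ 0.1254, which is ≥ 0.1, so fail to reject H₀.
The data do not give significant evidence that the true slope on weekly hours worked exceeds -0.054 points (1–10) per unit.

t = 1.150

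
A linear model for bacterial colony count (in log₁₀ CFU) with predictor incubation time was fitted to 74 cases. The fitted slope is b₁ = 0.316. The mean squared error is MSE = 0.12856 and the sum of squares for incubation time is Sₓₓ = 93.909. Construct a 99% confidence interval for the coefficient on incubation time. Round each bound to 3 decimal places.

(0.218, 0.414)

SE(b₁) = √(MSE/Sₓₓ) = √(0.12856/93.909) = 0.0369998.
df = n − 2 = 72.
t* = t_{0.005, 72} = 2.645852.
Margin = t* × SE = 2.645852 × 0.0369998 = 0.09790.
CI: 0.316 ± 0.09790 → (0.218, 0.414).
With 99% confidence, each one-unit increase in incubation time is associated with a change of between 0.218 and 0.414 log₁₀ CFU in bacterial colony count.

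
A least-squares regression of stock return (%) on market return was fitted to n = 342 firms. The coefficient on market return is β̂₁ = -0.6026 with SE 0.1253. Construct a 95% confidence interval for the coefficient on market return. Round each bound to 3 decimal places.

df = n − 2 = 342 − 2 = 340.
t* = t_{0.025, 340} = 1.966966.
Margin = t* × SE = 1.966966 × 0.1253 = 0.24646.
CI: -0.6026 ± 0.24646 → (-0.849, -0.356).
With 95% confidence, each one-unit increase in market return is associated with a change of between -0.849 and -0.356 % in stock return.

(-0.849, -0.356)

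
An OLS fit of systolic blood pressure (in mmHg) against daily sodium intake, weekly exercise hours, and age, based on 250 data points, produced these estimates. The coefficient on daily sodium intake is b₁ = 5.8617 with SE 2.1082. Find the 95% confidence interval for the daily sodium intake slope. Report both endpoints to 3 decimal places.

(1.709, 10.014)

df = n − k − 1 = 250 − 3 − 1 = 246.
t* = t_{0.025, 246} = 1.969654.
Margin = t* × SE = 1.969654 × 2.1082 = 4.15242.
CI: 5.8617 ± 4.15242 → (1.709, 10.014).
With 95% confidence, each one-unit increase in daily sodium intake is associated with a change of between 1.709 and 10.014 mmHg in systolic blood pressure, holding the other predictors fixed.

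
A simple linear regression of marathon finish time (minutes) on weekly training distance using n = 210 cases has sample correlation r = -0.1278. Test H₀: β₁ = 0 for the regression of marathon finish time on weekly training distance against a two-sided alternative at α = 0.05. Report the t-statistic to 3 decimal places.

t = -1.858

t = r·√(n − 2)/√(1 − r²) = -0.1278·√208/√0.983667 = -1.858.
df = n − 2 = 208.
Two-sided p ≈ 0.0645, which is ≥ 0.05, so fail to reject H₀.
The data do not give significant evidence of a linear association between weekly training distance and marathon finish time.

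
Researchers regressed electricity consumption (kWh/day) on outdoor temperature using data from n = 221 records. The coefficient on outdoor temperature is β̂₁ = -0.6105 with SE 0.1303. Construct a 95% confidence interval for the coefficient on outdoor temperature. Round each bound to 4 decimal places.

df = n − 2 = 221 − 2 = 219.
t* = t_{0.025, 219} = 1.970855.
Margin = t* × SE = 1.970855 × 0.1303 = 0.256802.
CI: -0.6105 ± 0.256802 → (-0.8673, -0.3537).
With 95% confidence, each one-unit increase in outdoor temperature is associated with a change of between -0.8673 and -0.3537 kWh/day in electricity consumption.

(-0.8673, -0.3537)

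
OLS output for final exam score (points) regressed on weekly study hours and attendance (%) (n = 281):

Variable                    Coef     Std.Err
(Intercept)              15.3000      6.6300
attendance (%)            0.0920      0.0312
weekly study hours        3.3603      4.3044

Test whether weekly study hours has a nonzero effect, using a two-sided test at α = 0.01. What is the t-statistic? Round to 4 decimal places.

Read off: b = 3.3603, SE = 4.3044 for weekly study hours.
H₀: β₁ = 0 vs H₁: β₁ ≠ 0.
t = 3.3603 / 4.3044 = 0.7807.
df = n − k − 1 = 281 − 2 − 1 = 278.
Two-sided p ≈ 0.4357, which is ≥ 0.01, so fail to reject H₀.
The data do not give significant evidence of an association between weekly study hours and final exam score, after adjusting for the other predictors.

t = 0.7807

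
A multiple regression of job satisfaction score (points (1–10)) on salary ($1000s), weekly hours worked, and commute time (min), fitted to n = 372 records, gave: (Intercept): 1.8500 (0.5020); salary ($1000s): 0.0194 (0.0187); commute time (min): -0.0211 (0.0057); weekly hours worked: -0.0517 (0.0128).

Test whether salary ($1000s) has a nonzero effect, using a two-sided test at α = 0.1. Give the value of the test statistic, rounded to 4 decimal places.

t = 1.0374

Read off: b = 0.0194, SE = 0.0187 for salary ($1000s).
H₀: β₁ = 0 vs H₁: β₁ ≠ 0.
t = 0.0194 / 0.0187 = 1.0374.
df = n − k − 1 = 372 − 3 − 1 = 368.
Two-sided p ≈ 0.3002, which is ≥ 0.1, so fail to reject H₀.
The data do not give significant evidence of an association between salary ($1000s) and job satisfaction score, after adjusting for the other predictors.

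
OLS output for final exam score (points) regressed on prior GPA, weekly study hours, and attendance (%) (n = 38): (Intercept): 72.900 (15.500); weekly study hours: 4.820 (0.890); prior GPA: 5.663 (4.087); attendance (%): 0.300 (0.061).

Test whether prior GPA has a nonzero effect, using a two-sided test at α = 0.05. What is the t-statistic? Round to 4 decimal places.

t = 1.3856

Read off: b = 5.663, SE = 4.087 for prior GPA.
H₀: β₁ = 0 vs H₁: β₁ ≠ 0.
t = 5.663 / 4.087 = 1.3856.
df = n − k − 1 = 38 − 3 − 1 = 34.
Two-sided p ≈ 0.1749, which is ≥ 0.05, so fail to reject H₀.
The data do not give significant evidence of an association between prior GPA and final exam score, after adjusting for the other predictors.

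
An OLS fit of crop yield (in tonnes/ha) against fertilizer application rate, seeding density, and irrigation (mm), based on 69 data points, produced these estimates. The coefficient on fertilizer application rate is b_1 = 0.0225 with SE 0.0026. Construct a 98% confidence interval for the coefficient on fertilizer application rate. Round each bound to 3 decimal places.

df = n − k − 1 = 69 − 3 − 1 = 65.
t* = t_{0.01, 65} = 2.385097.
Margin = t* × SE = 2.385097 × 0.0026 = 0.00620.
CI: 0.0225 ± 0.00620 → (0.016, 0.029).
With 98% confidence, each one-unit increase in fertilizer application rate is associated with a change of between 0.016 and 0.029 tonnes/ha in crop yield, holding the other predictors fixed.

(0.016, 0.029)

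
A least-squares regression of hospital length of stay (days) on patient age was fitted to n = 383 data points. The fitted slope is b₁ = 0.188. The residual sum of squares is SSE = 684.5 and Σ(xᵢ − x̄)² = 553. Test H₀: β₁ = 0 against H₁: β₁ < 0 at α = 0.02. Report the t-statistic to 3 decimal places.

t = 3.298

MSE = SSE/(n − 2) = 684.5/381 = 1.79659.
SE(b₁) = √(MSE/Sₓₓ) = √(1.79659/553) = 0.0569983.
t = 0.188 / 0.0569983 = 3.298.
df = n − 2 = 381.
One-sided p ≈ 0.9995, which is ≥ 0.02, so fail to reject H₀.
The data do not give significant evidence that the true slope on patient age is negative.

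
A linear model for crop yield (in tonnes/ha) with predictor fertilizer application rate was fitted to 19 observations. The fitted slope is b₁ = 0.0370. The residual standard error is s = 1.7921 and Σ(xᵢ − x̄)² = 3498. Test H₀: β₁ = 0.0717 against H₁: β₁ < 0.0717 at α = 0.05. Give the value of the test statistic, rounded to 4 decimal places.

SE(b₁) = s/√Sₓₓ = 1.7921/√3498 = 0.0303007.
t = (0.0370 − 0.0717) / 0.0303007 = -1.1452.
df = n − 2 = 17.
One-sided p ≈ 0.1340, which is ≥ 0.05, so fail to reject H₀.
The data do not give significant evidence that the true slope on fertilizer application rate is below 0.0717 tonnes/ha per unit.

t = -1.1452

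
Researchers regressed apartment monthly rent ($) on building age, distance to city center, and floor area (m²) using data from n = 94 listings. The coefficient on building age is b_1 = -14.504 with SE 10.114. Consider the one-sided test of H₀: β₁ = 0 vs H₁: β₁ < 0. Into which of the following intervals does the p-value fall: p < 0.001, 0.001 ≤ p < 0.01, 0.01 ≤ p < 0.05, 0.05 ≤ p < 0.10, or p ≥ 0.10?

0.05 ≤ p < 0.10

t = -14.504 / 10.114 = -1.434.
df = n − k − 1 = 94 − 3 − 1 = 90.
One-sided p = P(T_{90} < t) ≈ 0.0775.
So 0.05 ≤ p < 0.10.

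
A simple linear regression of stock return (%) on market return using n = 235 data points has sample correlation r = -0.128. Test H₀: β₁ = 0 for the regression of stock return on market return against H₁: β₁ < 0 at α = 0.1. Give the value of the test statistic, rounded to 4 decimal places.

t = -1.9700

t = r·√(n − 2)/√(1 − r²) = -0.128·√233/√0.983616 = -1.9700.
df = n − 2 = 233.
One-sided p ≈ 0.0250, which is < 0.1, so reject H₀.
There is evidence of a linear association between market return and stock return.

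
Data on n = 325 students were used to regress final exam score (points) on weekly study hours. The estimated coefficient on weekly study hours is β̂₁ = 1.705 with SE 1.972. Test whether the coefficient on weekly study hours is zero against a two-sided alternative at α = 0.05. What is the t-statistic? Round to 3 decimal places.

H₀: β₁ = 0 vs H₁: β₁ ≠ 0.
t = (β̂₁ − β₁⁰)/SE = 1.705 / 1.972 = 0.865.
df = n − 2 = 325 − 2 = 323.
Two-sided p ≈ 0.3879, which is ≥ 0.05, so fail to reject H₀.
The data do not give significant evidence of an association between weekly study hours and final exam score.

t = 0.865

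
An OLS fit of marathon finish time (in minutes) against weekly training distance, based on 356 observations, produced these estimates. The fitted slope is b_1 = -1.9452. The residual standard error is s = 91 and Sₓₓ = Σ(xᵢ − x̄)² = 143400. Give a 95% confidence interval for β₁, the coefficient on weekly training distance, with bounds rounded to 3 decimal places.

(-2.418, -1.473)

SE(b_1) = s/√Sₓₓ = 91/√143400 = 0.240307.
df = n − 2 = 354.
t* = t_{0.025, 354} = 1.966688.
Margin = t* × SE = 1.966688 × 0.240307 = 0.47261.
CI: -1.9452 ± 0.47261 → (-2.418, -1.473).
With 95% confidence, each one-unit increase in weekly training distance is associated with a change of between -2.418 and -1.473 minutes in marathon finish time.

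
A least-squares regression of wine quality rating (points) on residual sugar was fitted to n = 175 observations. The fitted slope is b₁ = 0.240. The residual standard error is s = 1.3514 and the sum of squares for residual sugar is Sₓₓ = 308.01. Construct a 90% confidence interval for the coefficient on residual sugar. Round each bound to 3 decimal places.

(0.113, 0.367)

SE(b₁) = s/√Sₓₓ = 1.3514/√308.01 = 0.0770019.
df = n − 2 = 173.
t* = t_{0.05, 173} = 1.653709.
Margin = t* × SE = 1.653709 × 0.0770019 = 0.12734.
CI: 0.240 ± 0.12734 → (0.113, 0.367).
With 90% confidence, each one-unit increase in residual sugar is associated with a change of between 0.113 and 0.367 points in wine quality rating.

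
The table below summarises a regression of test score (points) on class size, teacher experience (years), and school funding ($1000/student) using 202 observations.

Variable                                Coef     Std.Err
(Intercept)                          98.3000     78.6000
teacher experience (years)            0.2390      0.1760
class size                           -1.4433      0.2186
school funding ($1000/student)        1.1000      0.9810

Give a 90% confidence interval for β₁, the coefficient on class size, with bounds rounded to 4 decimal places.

Read off: b = -1.4433, SE = 0.2186 for class size.
df = n − k − 1 = 202 − 3 − 1 = 198.
t* = t_{0.05, 198} = 1.652586.
Margin = t* × SE = 1.652586 × 0.2186 = 0.361255.
CI: -1.4433 ± 0.361255 → (-1.8046, -1.0820).

(-1.8046, -1.0820)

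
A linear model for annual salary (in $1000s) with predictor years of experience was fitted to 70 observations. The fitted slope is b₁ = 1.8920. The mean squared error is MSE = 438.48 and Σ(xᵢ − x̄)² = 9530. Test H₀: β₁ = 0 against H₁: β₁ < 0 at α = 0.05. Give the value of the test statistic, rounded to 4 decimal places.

SE(b₁) = √(MSE/Sₓₓ) = √(438.48/9530) = 0.214501.
t = 1.8920 / 0.214501 = 8.8205.
df = n − 2 = 68.
One-sided p ≈ 1.0000, which is ≥ 0.05, so fail to reject H₀.
The data do not give significant evidence that the true slope on years of experience is negative.

t = 8.8205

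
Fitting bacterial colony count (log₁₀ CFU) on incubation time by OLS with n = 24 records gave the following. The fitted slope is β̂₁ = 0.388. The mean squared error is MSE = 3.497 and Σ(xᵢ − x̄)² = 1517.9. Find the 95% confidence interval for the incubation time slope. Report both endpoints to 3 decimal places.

SE(β̂₁) = √(MSE/Sₓₓ) = √(3.497/1517.9) = 0.0479983.
df = n − 2 = 22.
t* = t_{0.025, 22} = 2.073873.
Margin = t* × SE = 2.073873 × 0.0479983 = 0.09954.
CI: 0.388 ± 0.09954 → (0.288, 0.488).
With 95% confidence, each one-unit increase in incubation time is associated with a change of between 0.288 and 0.488 log₁₀ CFU in bacterial colony count.

(0.288, 0.488)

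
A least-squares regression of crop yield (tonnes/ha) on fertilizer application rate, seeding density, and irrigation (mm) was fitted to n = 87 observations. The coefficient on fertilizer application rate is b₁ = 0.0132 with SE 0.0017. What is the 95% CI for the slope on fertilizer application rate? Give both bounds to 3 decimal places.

df = n − k − 1 = 87 − 3 − 1 = 83.
t* = t_{0.025, 83} = 1.98896.
Margin = t* × SE = 1.98896 × 0.0017 = 0.00338.
CI: 0.0132 ± 0.00338 → (0.010, 0.017).
With 95% confidence, each one-unit increase in fertilizer application rate is associated with a change of between 0.010 and 0.017 tonnes/ha in crop yield, holding the other predictors fixed.

(0.010, 0.017)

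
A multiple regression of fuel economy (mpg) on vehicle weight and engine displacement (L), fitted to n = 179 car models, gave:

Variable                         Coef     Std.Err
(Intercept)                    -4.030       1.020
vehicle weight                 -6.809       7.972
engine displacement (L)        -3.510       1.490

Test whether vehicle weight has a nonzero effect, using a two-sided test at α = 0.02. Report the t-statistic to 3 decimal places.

Read off: b = -6.809, SE = 7.972 for vehicle weight.
H₀: β₁ = 0 vs H₁: β₁ ≠ 0.
t = -6.809 / 7.972 = -0.854.
df = n − k − 1 = 179 − 2 − 1 = 176.
Two-sided p ≈ 0.3942, which is ≥ 0.02, so fail to reject H₀.
The data do not give significant evidence of an association between vehicle weight and fuel economy, after adjusting for the other predictors.

t = -0.854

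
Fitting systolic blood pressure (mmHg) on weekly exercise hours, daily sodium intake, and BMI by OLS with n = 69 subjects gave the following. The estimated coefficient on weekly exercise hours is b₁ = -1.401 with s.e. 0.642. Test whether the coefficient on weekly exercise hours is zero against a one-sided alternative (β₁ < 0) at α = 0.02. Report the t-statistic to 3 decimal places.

H₀: β₁ = 0 vs H₁: β₁ < 0.
t = (b₁ − β₁⁰)/SE = -1.401 / 0.642 = -2.182.
df = n − k − 1 = 69 − 3 − 1 = 65.
One-sided p ≈ 0.0164, which is < 0.02, so reject H₀.
There is evidence that the true slope on weekly exercise hours is negative, holding the other predictors fixed.

t = -2.182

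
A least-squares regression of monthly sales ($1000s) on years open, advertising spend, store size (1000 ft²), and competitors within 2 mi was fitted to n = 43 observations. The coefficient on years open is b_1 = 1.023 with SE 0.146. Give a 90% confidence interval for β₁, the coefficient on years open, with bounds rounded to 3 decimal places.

df = n − k − 1 = 43 − 4 − 1 = 38.
t* = t_{0.05, 38} = 1.685954.
Margin = t* × SE = 1.685954 × 0.146 = 0.24615.
CI: 1.023 ± 0.24615 → (0.777, 1.269).
With 90% confidence, each one-unit increase in years open is associated with a change of between 0.777 and 1.269 $1000s in monthly sales, holding the other predictors fixed.

(0.777, 1.269)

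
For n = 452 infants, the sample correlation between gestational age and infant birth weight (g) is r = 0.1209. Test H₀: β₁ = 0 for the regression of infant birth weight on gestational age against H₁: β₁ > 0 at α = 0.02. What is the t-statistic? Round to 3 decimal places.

t = 2.584

t = r·√(n − 2)/√(1 − r²) = 0.1209·√450/√0.985383 = 2.584.
df = n − 2 = 450.
One-sided p ≈ 0.0050, which is < 0.02, so reject H₀.
There is evidence of a linear association between gestational age and infant birth weight.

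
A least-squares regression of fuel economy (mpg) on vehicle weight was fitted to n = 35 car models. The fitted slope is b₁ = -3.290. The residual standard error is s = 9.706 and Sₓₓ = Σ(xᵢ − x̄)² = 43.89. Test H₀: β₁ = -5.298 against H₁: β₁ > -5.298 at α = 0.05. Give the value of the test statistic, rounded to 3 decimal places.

SE(b₁) = s/√Sₓₓ = 9.706/√43.89 = 1.46507.
t = (-3.290 − (-5.298)) / 1.46507 = 1.371.
df = n − 2 = 33.
One-sided p ≈ 0.0899, which is ≥ 0.05, so fail to reject H₀.
The data do not give significant evidence that the true slope on vehicle weight exceeds -5.298 mpg per unit.

t = 1.371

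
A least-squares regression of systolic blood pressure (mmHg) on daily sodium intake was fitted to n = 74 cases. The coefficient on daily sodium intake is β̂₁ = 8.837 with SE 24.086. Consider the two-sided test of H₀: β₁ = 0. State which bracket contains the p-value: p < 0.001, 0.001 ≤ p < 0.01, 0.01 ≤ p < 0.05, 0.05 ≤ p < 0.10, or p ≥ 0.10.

p ≥ 0.10

t = 8.837 / 24.086 = 0.367.
df = n − 2 = 74 − 2 = 72.
Two-sided p = 2·P(T_{72} > |t|) ≈ 0.7148.
So p ≥ 0.10.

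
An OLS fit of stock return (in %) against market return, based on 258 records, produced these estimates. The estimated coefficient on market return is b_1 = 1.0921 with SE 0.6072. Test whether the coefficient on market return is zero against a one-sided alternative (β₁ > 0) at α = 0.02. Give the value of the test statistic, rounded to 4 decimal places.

H₀: β₁ = 0 vs H₁: β₁ > 0.
t = (b_1 − β₁⁰)/SE = 1.0921 / 0.6072 = 1.7986.
df = n − 2 = 258 − 2 = 256.
One-sided p ≈ 0.0366, which is ≥ 0.02, so fail to reject H₀.
The data do not give significant evidence that the true slope on market return is positive.

t = 1.7986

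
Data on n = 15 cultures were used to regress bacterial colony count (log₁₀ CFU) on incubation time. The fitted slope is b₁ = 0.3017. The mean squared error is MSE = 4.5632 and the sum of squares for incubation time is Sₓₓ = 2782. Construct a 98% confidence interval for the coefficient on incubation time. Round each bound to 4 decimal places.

SE(b₁) = √(MSE/Sₓₓ) = √(4.5632/2782) = 0.0405001.
df = n − 2 = 13.
t* = t_{0.01, 13} = 2.650309.
Margin = t* × SE = 2.650309 × 0.0405001 = 0.107338.
CI: 0.3017 ± 0.107338 → (0.1944, 0.4090).
With 98% confidence, each one-unit increase in incubation time is associated with a change of between 0.1944 and 0.4090 log₁₀ CFU in bacterial colony count.

(0.1944, 0.4090)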